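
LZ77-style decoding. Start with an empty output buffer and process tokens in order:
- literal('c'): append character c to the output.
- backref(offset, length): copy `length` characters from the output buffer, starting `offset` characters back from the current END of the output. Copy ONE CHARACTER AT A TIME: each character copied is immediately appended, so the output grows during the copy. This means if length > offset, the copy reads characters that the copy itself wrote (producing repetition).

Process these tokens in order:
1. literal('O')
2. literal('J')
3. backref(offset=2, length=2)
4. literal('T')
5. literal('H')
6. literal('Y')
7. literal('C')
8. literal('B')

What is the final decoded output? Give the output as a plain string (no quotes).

Token 1: literal('O'). Output: "O"
Token 2: literal('J'). Output: "OJ"
Token 3: backref(off=2, len=2). Copied 'OJ' from pos 0. Output: "OJOJ"
Token 4: literal('T'). Output: "OJOJT"
Token 5: literal('H'). Output: "OJOJTH"
Token 6: literal('Y'). Output: "OJOJTHY"
Token 7: literal('C'). Output: "OJOJTHYC"
Token 8: literal('B'). Output: "OJOJTHYCB"

Answer: OJOJTHYCB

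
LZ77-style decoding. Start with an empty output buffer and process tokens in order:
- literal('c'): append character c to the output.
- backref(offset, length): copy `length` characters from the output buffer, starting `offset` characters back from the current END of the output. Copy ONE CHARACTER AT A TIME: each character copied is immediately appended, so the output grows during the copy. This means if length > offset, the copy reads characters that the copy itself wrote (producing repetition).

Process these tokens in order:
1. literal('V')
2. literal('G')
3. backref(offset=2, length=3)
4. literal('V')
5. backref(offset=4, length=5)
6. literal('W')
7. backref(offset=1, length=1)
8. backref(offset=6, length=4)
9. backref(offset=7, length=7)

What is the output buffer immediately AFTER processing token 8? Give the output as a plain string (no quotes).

Answer: VGVGVVVGVVVWWGVVV

Derivation:
Token 1: literal('V'). Output: "V"
Token 2: literal('G'). Output: "VG"
Token 3: backref(off=2, len=3) (overlapping!). Copied 'VGV' from pos 0. Output: "VGVGV"
Token 4: literal('V'). Output: "VGVGVV"
Token 5: backref(off=4, len=5) (overlapping!). Copied 'VGVVV' from pos 2. Output: "VGVGVVVGVVV"
Token 6: literal('W'). Output: "VGVGVVVGVVVW"
Token 7: backref(off=1, len=1). Copied 'W' from pos 11. Output: "VGVGVVVGVVVWW"
Token 8: backref(off=6, len=4). Copied 'GVVV' from pos 7. Output: "VGVGVVVGVVVWWGVVV"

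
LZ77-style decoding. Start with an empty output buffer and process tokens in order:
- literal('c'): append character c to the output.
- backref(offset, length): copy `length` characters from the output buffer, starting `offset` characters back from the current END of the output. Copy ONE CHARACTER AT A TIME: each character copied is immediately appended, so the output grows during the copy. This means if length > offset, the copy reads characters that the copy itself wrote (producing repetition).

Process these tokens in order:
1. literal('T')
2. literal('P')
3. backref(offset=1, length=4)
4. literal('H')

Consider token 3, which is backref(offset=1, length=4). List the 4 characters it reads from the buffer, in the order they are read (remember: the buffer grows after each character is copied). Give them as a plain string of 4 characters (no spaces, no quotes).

Answer: PPPP

Derivation:
Token 1: literal('T'). Output: "T"
Token 2: literal('P'). Output: "TP"
Token 3: backref(off=1, len=4). Buffer before: "TP" (len 2)
  byte 1: read out[1]='P', append. Buffer now: "TPP"
  byte 2: read out[2]='P', append. Buffer now: "TPPP"
  byte 3: read out[3]='P', append. Buffer now: "TPPPP"
  byte 4: read out[4]='P', append. Buffer now: "TPPPPP"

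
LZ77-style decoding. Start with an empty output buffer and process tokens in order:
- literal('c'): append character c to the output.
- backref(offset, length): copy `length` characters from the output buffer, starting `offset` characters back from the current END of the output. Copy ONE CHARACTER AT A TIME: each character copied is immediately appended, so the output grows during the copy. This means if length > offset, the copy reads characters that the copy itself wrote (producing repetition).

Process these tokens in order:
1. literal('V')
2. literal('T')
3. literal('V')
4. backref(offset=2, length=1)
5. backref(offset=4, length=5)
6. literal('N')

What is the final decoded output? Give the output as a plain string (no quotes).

Answer: VTVTVTVTVN

Derivation:
Token 1: literal('V'). Output: "V"
Token 2: literal('T'). Output: "VT"
Token 3: literal('V'). Output: "VTV"
Token 4: backref(off=2, len=1). Copied 'T' from pos 1. Output: "VTVT"
Token 5: backref(off=4, len=5) (overlapping!). Copied 'VTVTV' from pos 0. Output: "VTVTVTVTV"
Token 6: literal('N'). Output: "VTVTVTVTVN"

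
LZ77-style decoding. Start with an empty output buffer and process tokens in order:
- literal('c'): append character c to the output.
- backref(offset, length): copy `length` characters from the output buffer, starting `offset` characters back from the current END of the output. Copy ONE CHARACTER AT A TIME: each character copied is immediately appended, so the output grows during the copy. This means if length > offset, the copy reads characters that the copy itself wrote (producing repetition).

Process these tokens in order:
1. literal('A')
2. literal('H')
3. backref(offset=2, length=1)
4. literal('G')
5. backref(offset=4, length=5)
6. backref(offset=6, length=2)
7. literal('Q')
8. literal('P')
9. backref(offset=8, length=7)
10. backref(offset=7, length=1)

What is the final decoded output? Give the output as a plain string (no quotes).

Token 1: literal('A'). Output: "A"
Token 2: literal('H'). Output: "AH"
Token 3: backref(off=2, len=1). Copied 'A' from pos 0. Output: "AHA"
Token 4: literal('G'). Output: "AHAG"
Token 5: backref(off=4, len=5) (overlapping!). Copied 'AHAGA' from pos 0. Output: "AHAGAHAGA"
Token 6: backref(off=6, len=2). Copied 'GA' from pos 3. Output: "AHAGAHAGAGA"
Token 7: literal('Q'). Output: "AHAGAHAGAGAQ"
Token 8: literal('P'). Output: "AHAGAHAGAGAQP"
Token 9: backref(off=8, len=7). Copied 'HAGAGAQ' from pos 5. Output: "AHAGAHAGAGAQPHAGAGAQ"
Token 10: backref(off=7, len=1). Copied 'H' from pos 13. Output: "AHAGAHAGAGAQPHAGAGAQH"

Answer: AHAGAHAGAGAQPHAGAGAQH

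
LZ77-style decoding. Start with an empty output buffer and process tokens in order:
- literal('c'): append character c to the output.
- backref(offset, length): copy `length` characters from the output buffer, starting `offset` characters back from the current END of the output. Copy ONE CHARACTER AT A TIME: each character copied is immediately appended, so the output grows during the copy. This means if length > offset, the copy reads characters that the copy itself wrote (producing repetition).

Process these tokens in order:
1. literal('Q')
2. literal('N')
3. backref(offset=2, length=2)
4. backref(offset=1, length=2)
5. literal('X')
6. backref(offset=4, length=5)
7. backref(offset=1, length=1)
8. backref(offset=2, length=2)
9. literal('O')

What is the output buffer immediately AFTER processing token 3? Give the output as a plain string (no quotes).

Token 1: literal('Q'). Output: "Q"
Token 2: literal('N'). Output: "QN"
Token 3: backref(off=2, len=2). Copied 'QN' from pos 0. Output: "QNQN"

Answer: QNQN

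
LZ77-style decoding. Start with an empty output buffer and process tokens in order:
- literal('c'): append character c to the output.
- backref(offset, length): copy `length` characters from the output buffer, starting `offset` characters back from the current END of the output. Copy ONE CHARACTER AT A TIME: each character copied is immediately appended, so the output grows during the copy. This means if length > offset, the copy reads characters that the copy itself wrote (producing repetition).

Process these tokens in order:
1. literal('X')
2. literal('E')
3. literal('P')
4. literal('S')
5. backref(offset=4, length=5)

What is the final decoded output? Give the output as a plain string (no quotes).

Token 1: literal('X'). Output: "X"
Token 2: literal('E'). Output: "XE"
Token 3: literal('P'). Output: "XEP"
Token 4: literal('S'). Output: "XEPS"
Token 5: backref(off=4, len=5) (overlapping!). Copied 'XEPSX' from pos 0. Output: "XEPSXEPSX"

Answer: XEPSXEPSX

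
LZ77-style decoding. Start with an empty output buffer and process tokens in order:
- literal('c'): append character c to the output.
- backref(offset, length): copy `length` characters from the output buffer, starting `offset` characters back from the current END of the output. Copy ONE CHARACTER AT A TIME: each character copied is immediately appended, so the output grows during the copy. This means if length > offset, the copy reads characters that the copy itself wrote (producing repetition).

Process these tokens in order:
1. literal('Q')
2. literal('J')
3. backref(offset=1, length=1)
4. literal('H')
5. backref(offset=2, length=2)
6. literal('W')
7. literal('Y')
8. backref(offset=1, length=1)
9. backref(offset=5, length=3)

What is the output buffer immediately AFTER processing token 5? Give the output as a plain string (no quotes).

Token 1: literal('Q'). Output: "Q"
Token 2: literal('J'). Output: "QJ"
Token 3: backref(off=1, len=1). Copied 'J' from pos 1. Output: "QJJ"
Token 4: literal('H'). Output: "QJJH"
Token 5: backref(off=2, len=2). Copied 'JH' from pos 2. Output: "QJJHJH"

Answer: QJJHJH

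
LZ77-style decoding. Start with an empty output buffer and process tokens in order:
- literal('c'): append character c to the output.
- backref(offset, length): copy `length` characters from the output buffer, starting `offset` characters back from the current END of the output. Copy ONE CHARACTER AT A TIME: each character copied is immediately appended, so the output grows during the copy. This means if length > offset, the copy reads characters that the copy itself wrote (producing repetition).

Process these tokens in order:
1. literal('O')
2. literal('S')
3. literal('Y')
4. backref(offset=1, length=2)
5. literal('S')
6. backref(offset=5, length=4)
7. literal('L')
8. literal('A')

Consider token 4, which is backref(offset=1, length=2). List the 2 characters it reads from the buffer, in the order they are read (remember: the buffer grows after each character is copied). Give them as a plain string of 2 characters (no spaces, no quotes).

Answer: YY

Derivation:
Token 1: literal('O'). Output: "O"
Token 2: literal('S'). Output: "OS"
Token 3: literal('Y'). Output: "OSY"
Token 4: backref(off=1, len=2). Buffer before: "OSY" (len 3)
  byte 1: read out[2]='Y', append. Buffer now: "OSYY"
  byte 2: read out[3]='Y', append. Buffer now: "OSYYY"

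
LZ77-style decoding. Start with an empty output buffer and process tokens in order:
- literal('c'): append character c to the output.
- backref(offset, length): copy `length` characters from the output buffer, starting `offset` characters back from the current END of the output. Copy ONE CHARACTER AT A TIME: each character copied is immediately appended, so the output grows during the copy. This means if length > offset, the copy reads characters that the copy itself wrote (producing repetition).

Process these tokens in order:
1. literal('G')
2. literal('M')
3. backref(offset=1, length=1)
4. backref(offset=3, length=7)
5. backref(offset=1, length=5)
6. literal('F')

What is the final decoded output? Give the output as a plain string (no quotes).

Token 1: literal('G'). Output: "G"
Token 2: literal('M'). Output: "GM"
Token 3: backref(off=1, len=1). Copied 'M' from pos 1. Output: "GMM"
Token 4: backref(off=3, len=7) (overlapping!). Copied 'GMMGMMG' from pos 0. Output: "GMMGMMGMMG"
Token 5: backref(off=1, len=5) (overlapping!). Copied 'GGGGG' from pos 9. Output: "GMMGMMGMMGGGGGG"
Token 6: literal('F'). Output: "GMMGMMGMMGGGGGGF"

Answer: GMMGMMGMMGGGGGGF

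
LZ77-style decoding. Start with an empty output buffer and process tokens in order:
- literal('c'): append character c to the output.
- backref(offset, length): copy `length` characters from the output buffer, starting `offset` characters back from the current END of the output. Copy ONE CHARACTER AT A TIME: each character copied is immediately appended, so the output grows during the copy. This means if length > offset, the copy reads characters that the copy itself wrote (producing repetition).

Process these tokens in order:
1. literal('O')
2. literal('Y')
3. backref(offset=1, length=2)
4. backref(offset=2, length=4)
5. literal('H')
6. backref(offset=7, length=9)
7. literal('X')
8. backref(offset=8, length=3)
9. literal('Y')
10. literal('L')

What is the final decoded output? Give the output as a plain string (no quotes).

Token 1: literal('O'). Output: "O"
Token 2: literal('Y'). Output: "OY"
Token 3: backref(off=1, len=2) (overlapping!). Copied 'YY' from pos 1. Output: "OYYY"
Token 4: backref(off=2, len=4) (overlapping!). Copied 'YYYY' from pos 2. Output: "OYYYYYYY"
Token 5: literal('H'). Output: "OYYYYYYYH"
Token 6: backref(off=7, len=9) (overlapping!). Copied 'YYYYYYHYY' from pos 2. Output: "OYYYYYYYHYYYYYYHYY"
Token 7: literal('X'). Output: "OYYYYYYYHYYYYYYHYYX"
Token 8: backref(off=8, len=3). Copied 'YYY' from pos 11. Output: "OYYYYYYYHYYYYYYHYYXYYY"
Token 9: literal('Y'). Output: "OYYYYYYYHYYYYYYHYYXYYYY"
Token 10: literal('L'). Output: "OYYYYYYYHYYYYYYHYYXYYYYL"

Answer: OYYYYYYYHYYYYYYHYYXYYYYL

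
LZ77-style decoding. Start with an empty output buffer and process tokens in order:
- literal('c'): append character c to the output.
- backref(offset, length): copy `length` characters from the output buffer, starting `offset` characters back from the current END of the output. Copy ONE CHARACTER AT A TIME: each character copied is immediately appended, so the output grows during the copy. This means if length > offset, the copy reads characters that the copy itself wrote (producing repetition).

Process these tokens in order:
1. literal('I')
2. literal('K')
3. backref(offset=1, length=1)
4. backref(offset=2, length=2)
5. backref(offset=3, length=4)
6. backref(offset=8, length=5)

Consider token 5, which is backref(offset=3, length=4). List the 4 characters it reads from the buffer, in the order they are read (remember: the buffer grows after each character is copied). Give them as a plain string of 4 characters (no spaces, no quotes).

Answer: KKKK

Derivation:
Token 1: literal('I'). Output: "I"
Token 2: literal('K'). Output: "IK"
Token 3: backref(off=1, len=1). Copied 'K' from pos 1. Output: "IKK"
Token 4: backref(off=2, len=2). Copied 'KK' from pos 1. Output: "IKKKK"
Token 5: backref(off=3, len=4). Buffer before: "IKKKK" (len 5)
  byte 1: read out[2]='K', append. Buffer now: "IKKKKK"
  byte 2: read out[3]='K', append. Buffer now: "IKKKKKK"
  byte 3: read out[4]='K', append. Buffer now: "IKKKKKKK"
  byte 4: read out[5]='K', append. Buffer now: "IKKKKKKKK"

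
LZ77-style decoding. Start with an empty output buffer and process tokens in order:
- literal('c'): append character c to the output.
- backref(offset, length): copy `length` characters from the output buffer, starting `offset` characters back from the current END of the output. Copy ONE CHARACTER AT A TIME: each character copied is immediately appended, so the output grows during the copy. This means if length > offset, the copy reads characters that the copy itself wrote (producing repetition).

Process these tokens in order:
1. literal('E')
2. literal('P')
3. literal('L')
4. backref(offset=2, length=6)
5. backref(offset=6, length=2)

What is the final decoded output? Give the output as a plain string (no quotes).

Answer: EPLPLPLPLPL

Derivation:
Token 1: literal('E'). Output: "E"
Token 2: literal('P'). Output: "EP"
Token 3: literal('L'). Output: "EPL"
Token 4: backref(off=2, len=6) (overlapping!). Copied 'PLPLPL' from pos 1. Output: "EPLPLPLPL"
Token 5: backref(off=6, len=2). Copied 'PL' from pos 3. Output: "EPLPLPLPLPL"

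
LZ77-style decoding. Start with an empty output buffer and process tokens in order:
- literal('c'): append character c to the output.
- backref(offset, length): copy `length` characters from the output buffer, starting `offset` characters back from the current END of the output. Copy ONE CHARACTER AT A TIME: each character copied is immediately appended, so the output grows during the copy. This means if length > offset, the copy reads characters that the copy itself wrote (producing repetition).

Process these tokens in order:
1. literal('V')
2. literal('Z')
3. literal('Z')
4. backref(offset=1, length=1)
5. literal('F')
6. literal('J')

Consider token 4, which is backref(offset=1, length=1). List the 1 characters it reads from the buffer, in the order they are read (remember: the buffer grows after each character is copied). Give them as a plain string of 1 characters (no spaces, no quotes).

Answer: Z

Derivation:
Token 1: literal('V'). Output: "V"
Token 2: literal('Z'). Output: "VZ"
Token 3: literal('Z'). Output: "VZZ"
Token 4: backref(off=1, len=1). Buffer before: "VZZ" (len 3)
  byte 1: read out[2]='Z', append. Buffer now: "VZZZ"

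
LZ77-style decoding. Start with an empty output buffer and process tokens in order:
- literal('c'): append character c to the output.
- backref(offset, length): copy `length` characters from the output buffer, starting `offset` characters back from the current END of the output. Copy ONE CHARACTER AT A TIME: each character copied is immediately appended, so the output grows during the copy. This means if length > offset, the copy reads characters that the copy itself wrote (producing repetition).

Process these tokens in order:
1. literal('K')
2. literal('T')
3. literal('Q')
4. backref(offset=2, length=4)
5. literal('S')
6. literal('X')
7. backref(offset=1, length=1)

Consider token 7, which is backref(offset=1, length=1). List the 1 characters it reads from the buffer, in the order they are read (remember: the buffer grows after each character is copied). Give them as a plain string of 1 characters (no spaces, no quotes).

Answer: X

Derivation:
Token 1: literal('K'). Output: "K"
Token 2: literal('T'). Output: "KT"
Token 3: literal('Q'). Output: "KTQ"
Token 4: backref(off=2, len=4) (overlapping!). Copied 'TQTQ' from pos 1. Output: "KTQTQTQ"
Token 5: literal('S'). Output: "KTQTQTQS"
Token 6: literal('X'). Output: "KTQTQTQSX"
Token 7: backref(off=1, len=1). Buffer before: "KTQTQTQSX" (len 9)
  byte 1: read out[8]='X', append. Buffer now: "KTQTQTQSXX"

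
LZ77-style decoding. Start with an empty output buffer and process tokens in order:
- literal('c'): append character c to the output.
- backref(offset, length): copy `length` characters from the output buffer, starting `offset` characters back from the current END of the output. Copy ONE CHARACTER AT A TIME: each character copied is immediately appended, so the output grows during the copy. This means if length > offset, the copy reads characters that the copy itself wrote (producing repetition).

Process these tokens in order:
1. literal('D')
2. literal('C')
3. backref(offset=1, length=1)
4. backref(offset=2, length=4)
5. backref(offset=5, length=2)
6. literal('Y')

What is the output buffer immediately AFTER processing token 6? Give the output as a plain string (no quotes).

Token 1: literal('D'). Output: "D"
Token 2: literal('C'). Output: "DC"
Token 3: backref(off=1, len=1). Copied 'C' from pos 1. Output: "DCC"
Token 4: backref(off=2, len=4) (overlapping!). Copied 'CCCC' from pos 1. Output: "DCCCCCC"
Token 5: backref(off=5, len=2). Copied 'CC' from pos 2. Output: "DCCCCCCCC"
Token 6: literal('Y'). Output: "DCCCCCCCCY"

Answer: DCCCCCCCCY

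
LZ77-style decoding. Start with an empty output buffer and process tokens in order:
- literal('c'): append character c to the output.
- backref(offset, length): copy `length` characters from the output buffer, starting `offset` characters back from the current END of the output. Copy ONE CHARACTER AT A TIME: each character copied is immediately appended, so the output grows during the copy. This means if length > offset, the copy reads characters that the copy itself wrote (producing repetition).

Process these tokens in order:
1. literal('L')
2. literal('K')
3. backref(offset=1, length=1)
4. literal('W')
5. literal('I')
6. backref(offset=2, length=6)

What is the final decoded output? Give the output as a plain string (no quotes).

Token 1: literal('L'). Output: "L"
Token 2: literal('K'). Output: "LK"
Token 3: backref(off=1, len=1). Copied 'K' from pos 1. Output: "LKK"
Token 4: literal('W'). Output: "LKKW"
Token 5: literal('I'). Output: "LKKWI"
Token 6: backref(off=2, len=6) (overlapping!). Copied 'WIWIWI' from pos 3. Output: "LKKWIWIWIWI"

Answer: LKKWIWIWIWI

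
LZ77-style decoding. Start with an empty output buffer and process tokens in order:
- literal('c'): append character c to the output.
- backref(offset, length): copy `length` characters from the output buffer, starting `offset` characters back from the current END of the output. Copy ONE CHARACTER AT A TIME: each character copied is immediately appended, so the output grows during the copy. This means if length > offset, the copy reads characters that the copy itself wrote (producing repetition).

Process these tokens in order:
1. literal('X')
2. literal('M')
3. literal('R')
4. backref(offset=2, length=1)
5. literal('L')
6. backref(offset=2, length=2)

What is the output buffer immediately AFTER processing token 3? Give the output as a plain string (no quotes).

Answer: XMR

Derivation:
Token 1: literal('X'). Output: "X"
Token 2: literal('M'). Output: "XM"
Token 3: literal('R'). Output: "XMR"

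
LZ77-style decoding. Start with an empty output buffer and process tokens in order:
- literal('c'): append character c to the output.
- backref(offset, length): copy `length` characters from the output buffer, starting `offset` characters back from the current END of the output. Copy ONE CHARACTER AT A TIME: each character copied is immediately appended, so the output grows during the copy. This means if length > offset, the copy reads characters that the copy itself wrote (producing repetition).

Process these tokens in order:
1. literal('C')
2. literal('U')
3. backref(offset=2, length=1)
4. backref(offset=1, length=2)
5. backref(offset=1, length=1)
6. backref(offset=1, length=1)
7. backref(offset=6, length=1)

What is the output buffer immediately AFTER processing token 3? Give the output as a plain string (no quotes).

Answer: CUC

Derivation:
Token 1: literal('C'). Output: "C"
Token 2: literal('U'). Output: "CU"
Token 3: backref(off=2, len=1). Copied 'C' from pos 0. Output: "CUC"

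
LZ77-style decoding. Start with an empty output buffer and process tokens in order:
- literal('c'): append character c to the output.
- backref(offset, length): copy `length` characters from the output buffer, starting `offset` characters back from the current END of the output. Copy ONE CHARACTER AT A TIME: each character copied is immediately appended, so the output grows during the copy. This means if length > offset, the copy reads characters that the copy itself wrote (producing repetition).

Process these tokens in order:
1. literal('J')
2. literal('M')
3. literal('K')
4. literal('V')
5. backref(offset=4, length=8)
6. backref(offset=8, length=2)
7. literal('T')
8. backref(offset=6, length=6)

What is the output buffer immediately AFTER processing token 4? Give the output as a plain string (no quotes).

Token 1: literal('J'). Output: "J"
Token 2: literal('M'). Output: "JM"
Token 3: literal('K'). Output: "JMK"
Token 4: literal('V'). Output: "JMKV"

Answer: JMKV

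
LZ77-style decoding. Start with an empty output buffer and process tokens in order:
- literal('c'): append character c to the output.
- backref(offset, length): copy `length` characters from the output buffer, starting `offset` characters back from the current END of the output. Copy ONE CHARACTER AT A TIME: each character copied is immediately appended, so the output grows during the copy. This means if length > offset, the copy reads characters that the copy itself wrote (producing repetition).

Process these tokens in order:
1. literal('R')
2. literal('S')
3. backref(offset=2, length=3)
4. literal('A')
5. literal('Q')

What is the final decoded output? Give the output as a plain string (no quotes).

Answer: RSRSRAQ

Derivation:
Token 1: literal('R'). Output: "R"
Token 2: literal('S'). Output: "RS"
Token 3: backref(off=2, len=3) (overlapping!). Copied 'RSR' from pos 0. Output: "RSRSR"
Token 4: literal('A'). Output: "RSRSRA"
Token 5: literal('Q'). Output: "RSRSRAQ"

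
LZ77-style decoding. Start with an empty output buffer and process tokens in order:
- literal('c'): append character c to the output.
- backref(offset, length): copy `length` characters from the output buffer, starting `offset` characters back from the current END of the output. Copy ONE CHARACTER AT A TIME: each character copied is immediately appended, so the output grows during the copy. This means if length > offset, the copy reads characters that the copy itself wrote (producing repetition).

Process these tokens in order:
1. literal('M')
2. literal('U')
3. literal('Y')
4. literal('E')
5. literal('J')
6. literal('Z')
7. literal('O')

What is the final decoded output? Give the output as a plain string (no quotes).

Token 1: literal('M'). Output: "M"
Token 2: literal('U'). Output: "MU"
Token 3: literal('Y'). Output: "MUY"
Token 4: literal('E'). Output: "MUYE"
Token 5: literal('J'). Output: "MUYEJ"
Token 6: literal('Z'). Output: "MUYEJZ"
Token 7: literal('O'). Output: "MUYEJZO"

Answer: MUYEJZO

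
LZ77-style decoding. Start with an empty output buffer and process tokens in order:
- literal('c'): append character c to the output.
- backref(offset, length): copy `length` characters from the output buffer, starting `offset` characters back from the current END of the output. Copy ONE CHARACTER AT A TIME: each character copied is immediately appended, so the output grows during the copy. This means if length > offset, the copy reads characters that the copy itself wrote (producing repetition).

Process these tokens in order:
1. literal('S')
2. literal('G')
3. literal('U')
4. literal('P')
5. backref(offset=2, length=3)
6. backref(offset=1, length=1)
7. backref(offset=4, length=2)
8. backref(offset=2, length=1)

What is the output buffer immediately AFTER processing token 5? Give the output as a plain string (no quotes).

Answer: SGUPUPU

Derivation:
Token 1: literal('S'). Output: "S"
Token 2: literal('G'). Output: "SG"
Token 3: literal('U'). Output: "SGU"
Token 4: literal('P'). Output: "SGUP"
Token 5: backref(off=2, len=3) (overlapping!). Copied 'UPU' from pos 2. Output: "SGUPUPU"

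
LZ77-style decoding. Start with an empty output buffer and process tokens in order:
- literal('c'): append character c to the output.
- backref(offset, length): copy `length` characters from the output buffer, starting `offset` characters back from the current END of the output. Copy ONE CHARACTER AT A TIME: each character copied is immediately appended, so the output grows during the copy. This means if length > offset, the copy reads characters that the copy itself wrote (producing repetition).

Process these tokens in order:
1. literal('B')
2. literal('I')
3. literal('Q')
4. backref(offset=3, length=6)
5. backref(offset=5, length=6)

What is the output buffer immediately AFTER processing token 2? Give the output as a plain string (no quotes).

Answer: BI

Derivation:
Token 1: literal('B'). Output: "B"
Token 2: literal('I'). Output: "BI"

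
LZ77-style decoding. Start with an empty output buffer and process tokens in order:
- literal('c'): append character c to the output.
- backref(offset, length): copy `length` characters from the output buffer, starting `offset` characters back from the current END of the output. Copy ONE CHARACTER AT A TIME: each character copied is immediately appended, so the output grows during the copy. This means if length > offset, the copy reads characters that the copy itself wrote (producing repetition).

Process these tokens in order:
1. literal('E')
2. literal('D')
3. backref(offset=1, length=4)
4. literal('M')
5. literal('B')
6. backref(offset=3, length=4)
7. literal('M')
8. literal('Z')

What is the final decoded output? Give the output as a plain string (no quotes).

Answer: EDDDDDMBDMBDMZ

Derivation:
Token 1: literal('E'). Output: "E"
Token 2: literal('D'). Output: "ED"
Token 3: backref(off=1, len=4) (overlapping!). Copied 'DDDD' from pos 1. Output: "EDDDDD"
Token 4: literal('M'). Output: "EDDDDDM"
Token 5: literal('B'). Output: "EDDDDDMB"
Token 6: backref(off=3, len=4) (overlapping!). Copied 'DMBD' from pos 5. Output: "EDDDDDMBDMBD"
Token 7: literal('M'). Output: "EDDDDDMBDMBDM"
Token 8: literal('Z'). Output: "EDDDDDMBDMBDMZ"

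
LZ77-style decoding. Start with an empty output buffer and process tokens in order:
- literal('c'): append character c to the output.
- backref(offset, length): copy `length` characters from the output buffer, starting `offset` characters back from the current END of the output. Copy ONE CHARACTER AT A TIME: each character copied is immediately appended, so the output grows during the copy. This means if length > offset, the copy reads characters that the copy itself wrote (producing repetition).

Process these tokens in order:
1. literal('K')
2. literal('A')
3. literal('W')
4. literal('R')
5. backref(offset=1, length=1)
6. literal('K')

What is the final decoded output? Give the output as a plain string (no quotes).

Answer: KAWRRK

Derivation:
Token 1: literal('K'). Output: "K"
Token 2: literal('A'). Output: "KA"
Token 3: literal('W'). Output: "KAW"
Token 4: literal('R'). Output: "KAWR"
Token 5: backref(off=1, len=1). Copied 'R' from pos 3. Output: "KAWRR"
Token 6: literal('K'). Output: "KAWRRK"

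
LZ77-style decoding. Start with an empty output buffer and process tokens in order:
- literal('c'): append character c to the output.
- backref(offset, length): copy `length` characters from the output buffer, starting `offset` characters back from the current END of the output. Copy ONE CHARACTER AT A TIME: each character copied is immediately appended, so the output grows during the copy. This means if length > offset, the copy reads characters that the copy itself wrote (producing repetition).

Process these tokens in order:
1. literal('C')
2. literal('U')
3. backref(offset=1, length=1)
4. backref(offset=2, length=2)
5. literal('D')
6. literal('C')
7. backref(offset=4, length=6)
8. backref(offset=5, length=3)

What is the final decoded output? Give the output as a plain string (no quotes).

Token 1: literal('C'). Output: "C"
Token 2: literal('U'). Output: "CU"
Token 3: backref(off=1, len=1). Copied 'U' from pos 1. Output: "CUU"
Token 4: backref(off=2, len=2). Copied 'UU' from pos 1. Output: "CUUUU"
Token 5: literal('D'). Output: "CUUUUD"
Token 6: literal('C'). Output: "CUUUUDC"
Token 7: backref(off=4, len=6) (overlapping!). Copied 'UUDCUU' from pos 3. Output: "CUUUUDCUUDCUU"
Token 8: backref(off=5, len=3). Copied 'UDC' from pos 8. Output: "CUUUUDCUUDCUUUDC"

Answer: CUUUUDCUUDCUUUDC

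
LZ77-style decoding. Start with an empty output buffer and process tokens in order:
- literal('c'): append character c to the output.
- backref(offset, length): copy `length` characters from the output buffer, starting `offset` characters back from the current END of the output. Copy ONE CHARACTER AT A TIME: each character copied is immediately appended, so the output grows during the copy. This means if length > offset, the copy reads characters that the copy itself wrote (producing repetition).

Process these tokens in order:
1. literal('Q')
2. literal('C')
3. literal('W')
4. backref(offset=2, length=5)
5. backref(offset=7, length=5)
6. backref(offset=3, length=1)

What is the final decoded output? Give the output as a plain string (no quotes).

Token 1: literal('Q'). Output: "Q"
Token 2: literal('C'). Output: "QC"
Token 3: literal('W'). Output: "QCW"
Token 4: backref(off=2, len=5) (overlapping!). Copied 'CWCWC' from pos 1. Output: "QCWCWCWC"
Token 5: backref(off=7, len=5). Copied 'CWCWC' from pos 1. Output: "QCWCWCWCCWCWC"
Token 6: backref(off=3, len=1). Copied 'C' from pos 10. Output: "QCWCWCWCCWCWCC"

Answer: QCWCWCWCCWCWCC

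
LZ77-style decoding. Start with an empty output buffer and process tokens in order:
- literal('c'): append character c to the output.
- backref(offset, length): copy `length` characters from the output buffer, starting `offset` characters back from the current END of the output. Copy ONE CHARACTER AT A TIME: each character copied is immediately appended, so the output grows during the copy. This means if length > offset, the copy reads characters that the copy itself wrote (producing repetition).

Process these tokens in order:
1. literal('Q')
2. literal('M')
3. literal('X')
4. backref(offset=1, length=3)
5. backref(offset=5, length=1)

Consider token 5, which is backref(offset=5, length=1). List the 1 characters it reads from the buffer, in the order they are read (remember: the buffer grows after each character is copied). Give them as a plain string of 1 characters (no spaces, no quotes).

Answer: M

Derivation:
Token 1: literal('Q'). Output: "Q"
Token 2: literal('M'). Output: "QM"
Token 3: literal('X'). Output: "QMX"
Token 4: backref(off=1, len=3) (overlapping!). Copied 'XXX' from pos 2. Output: "QMXXXX"
Token 5: backref(off=5, len=1). Buffer before: "QMXXXX" (len 6)
  byte 1: read out[1]='M', append. Buffer now: "QMXXXXM"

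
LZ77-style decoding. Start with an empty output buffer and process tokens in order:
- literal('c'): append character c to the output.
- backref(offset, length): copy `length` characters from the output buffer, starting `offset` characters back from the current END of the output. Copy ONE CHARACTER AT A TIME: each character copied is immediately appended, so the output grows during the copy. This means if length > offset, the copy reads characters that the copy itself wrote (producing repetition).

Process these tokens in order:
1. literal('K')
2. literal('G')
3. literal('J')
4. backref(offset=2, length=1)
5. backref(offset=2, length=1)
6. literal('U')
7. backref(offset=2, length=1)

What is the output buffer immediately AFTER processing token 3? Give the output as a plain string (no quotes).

Token 1: literal('K'). Output: "K"
Token 2: literal('G'). Output: "KG"
Token 3: literal('J'). Output: "KGJ"

Answer: KGJ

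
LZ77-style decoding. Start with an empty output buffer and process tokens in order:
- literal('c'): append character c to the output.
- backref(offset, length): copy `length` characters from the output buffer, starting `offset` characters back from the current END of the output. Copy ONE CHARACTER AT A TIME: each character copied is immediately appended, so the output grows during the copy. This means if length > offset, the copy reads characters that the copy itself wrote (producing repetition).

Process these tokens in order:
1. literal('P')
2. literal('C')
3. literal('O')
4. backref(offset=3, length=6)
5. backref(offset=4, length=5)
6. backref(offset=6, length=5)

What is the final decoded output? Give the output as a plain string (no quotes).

Token 1: literal('P'). Output: "P"
Token 2: literal('C'). Output: "PC"
Token 3: literal('O'). Output: "PCO"
Token 4: backref(off=3, len=6) (overlapping!). Copied 'PCOPCO' from pos 0. Output: "PCOPCOPCO"
Token 5: backref(off=4, len=5) (overlapping!). Copied 'OPCOO' from pos 5. Output: "PCOPCOPCOOPCOO"
Token 6: backref(off=6, len=5). Copied 'OOPCO' from pos 8. Output: "PCOPCOPCOOPCOOOOPCO"

Answer: PCOPCOPCOOPCOOOOPCO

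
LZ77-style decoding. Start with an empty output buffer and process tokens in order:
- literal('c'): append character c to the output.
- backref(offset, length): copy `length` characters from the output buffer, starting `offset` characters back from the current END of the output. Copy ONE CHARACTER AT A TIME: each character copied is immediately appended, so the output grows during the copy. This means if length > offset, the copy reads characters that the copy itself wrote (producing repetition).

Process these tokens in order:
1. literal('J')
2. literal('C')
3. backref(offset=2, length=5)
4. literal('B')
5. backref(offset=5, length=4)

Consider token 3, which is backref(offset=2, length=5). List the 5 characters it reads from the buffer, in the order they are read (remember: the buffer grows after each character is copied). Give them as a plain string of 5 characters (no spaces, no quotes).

Token 1: literal('J'). Output: "J"
Token 2: literal('C'). Output: "JC"
Token 3: backref(off=2, len=5). Buffer before: "JC" (len 2)
  byte 1: read out[0]='J', append. Buffer now: "JCJ"
  byte 2: read out[1]='C', append. Buffer now: "JCJC"
  byte 3: read out[2]='J', append. Buffer now: "JCJCJ"
  byte 4: read out[3]='C', append. Buffer now: "JCJCJC"
  byte 5: read out[4]='J', append. Buffer now: "JCJCJCJ"

Answer: JCJCJ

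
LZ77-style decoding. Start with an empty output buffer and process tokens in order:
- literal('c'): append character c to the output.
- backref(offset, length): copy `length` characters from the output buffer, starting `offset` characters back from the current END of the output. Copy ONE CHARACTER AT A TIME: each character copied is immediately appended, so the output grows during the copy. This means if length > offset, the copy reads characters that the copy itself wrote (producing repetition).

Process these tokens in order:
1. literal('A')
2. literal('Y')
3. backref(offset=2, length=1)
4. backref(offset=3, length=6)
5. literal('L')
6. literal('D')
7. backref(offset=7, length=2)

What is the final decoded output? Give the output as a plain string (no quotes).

Token 1: literal('A'). Output: "A"
Token 2: literal('Y'). Output: "AY"
Token 3: backref(off=2, len=1). Copied 'A' from pos 0. Output: "AYA"
Token 4: backref(off=3, len=6) (overlapping!). Copied 'AYAAYA' from pos 0. Output: "AYAAYAAYA"
Token 5: literal('L'). Output: "AYAAYAAYAL"
Token 6: literal('D'). Output: "AYAAYAAYALD"
Token 7: backref(off=7, len=2). Copied 'YA' from pos 4. Output: "AYAAYAAYALDYA"

Answer: AYAAYAAYALDYA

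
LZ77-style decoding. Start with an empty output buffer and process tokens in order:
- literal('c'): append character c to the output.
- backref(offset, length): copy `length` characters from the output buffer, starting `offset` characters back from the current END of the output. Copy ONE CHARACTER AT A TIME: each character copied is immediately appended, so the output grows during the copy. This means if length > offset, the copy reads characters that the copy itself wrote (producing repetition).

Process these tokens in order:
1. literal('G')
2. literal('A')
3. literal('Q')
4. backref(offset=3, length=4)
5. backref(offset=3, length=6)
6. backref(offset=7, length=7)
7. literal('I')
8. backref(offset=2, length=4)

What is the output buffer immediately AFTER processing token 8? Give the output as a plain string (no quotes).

Token 1: literal('G'). Output: "G"
Token 2: literal('A'). Output: "GA"
Token 3: literal('Q'). Output: "GAQ"
Token 4: backref(off=3, len=4) (overlapping!). Copied 'GAQG' from pos 0. Output: "GAQGAQG"
Token 5: backref(off=3, len=6) (overlapping!). Copied 'AQGAQG' from pos 4. Output: "GAQGAQGAQGAQG"
Token 6: backref(off=7, len=7). Copied 'GAQGAQG' from pos 6. Output: "GAQGAQGAQGAQGGAQGAQG"
Token 7: literal('I'). Output: "GAQGAQGAQGAQGGAQGAQGI"
Token 8: backref(off=2, len=4) (overlapping!). Copied 'GIGI' from pos 19. Output: "GAQGAQGAQGAQGGAQGAQGIGIGI"

Answer: GAQGAQGAQGAQGGAQGAQGIGIGI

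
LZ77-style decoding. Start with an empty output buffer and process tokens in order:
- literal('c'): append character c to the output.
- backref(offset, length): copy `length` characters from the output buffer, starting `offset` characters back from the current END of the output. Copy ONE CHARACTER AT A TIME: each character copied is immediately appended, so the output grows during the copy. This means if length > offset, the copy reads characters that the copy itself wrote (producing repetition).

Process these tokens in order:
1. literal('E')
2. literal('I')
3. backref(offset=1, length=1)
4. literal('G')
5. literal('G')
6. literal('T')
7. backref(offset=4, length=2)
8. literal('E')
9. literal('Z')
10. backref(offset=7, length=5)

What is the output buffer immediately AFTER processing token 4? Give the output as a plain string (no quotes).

Token 1: literal('E'). Output: "E"
Token 2: literal('I'). Output: "EI"
Token 3: backref(off=1, len=1). Copied 'I' from pos 1. Output: "EII"
Token 4: literal('G'). Output: "EIIG"

Answer: EIIG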